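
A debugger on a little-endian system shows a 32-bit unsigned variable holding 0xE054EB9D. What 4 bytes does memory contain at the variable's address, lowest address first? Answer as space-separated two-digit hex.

Split into bytes (most-significant first): E0 54 EB 9D.
In little-endian order the low byte comes first in memory.
So at ascending addresses the bytes are 9D EB 54 E0.

9D EB 54 E0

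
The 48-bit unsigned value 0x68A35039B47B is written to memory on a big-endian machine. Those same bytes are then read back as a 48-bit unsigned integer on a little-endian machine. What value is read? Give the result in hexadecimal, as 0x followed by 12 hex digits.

Stored big-endian, the bytes at ascending addresses are 68 A3 50 39 B4 7B.
Read back as little-endian, the first byte is least significant, giving 0x7BB43950A368.

0x7BB43950A368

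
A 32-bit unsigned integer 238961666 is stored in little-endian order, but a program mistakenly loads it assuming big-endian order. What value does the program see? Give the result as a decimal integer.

238961666 in 32-bit hexadecimal is 0x0E3E4402.
Stored little-endian, the bytes at ascending addresses are 02 44 3E 0E.
Read back as big-endian, the last byte is least significant, giving 0x02443E0E.
0x02443E0E = 38026766.

38026766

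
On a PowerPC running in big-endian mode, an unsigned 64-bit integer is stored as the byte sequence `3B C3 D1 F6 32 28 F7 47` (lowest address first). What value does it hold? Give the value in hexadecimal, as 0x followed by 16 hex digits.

In big-endian order the high byte comes first in memory.
The bytes are already most-significant first: 0x3BC3D1F63228F747.

0x3BC3D1F63228F747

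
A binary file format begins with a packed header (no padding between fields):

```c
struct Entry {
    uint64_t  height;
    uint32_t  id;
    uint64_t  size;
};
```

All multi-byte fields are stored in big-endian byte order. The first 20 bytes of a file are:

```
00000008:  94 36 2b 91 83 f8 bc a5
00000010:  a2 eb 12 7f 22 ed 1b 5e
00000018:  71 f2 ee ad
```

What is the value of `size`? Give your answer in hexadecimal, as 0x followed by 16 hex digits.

`size` follows `height` (8 B), `id` (4 B), so it starts at offset 8 + 4 = 12 and occupies 8 bytes.
Bytes at offsets 12..19: 22 ED 1B 5E 71 F2 EE AD.
Big-endian stores the most-significant byte at the lowest address.
The bytes are already most-significant first: 0x22ED1B5E71F2EEAD.

0x22ED1B5E71F2EEAD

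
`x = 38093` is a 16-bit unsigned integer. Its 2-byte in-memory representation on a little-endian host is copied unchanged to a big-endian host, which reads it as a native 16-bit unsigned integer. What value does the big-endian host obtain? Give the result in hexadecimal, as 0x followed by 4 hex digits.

0xCD94

38093 in 16-bit hexadecimal is 0x94CD.
Stored little-endian, the bytes at ascending addresses are CD 94.
Read back as big-endian, the last byte is least significant, giving 0xCD94.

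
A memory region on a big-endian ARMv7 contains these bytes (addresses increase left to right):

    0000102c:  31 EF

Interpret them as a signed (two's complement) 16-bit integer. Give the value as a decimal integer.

12783

Big-endian stores the most-significant byte at the lowest address.
The bytes are already most-significant first: 0x31EF.
0x31EF = 12783.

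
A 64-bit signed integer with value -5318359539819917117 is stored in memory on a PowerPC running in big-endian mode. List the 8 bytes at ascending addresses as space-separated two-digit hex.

Two's complement of -5318359539819917117 in 64 bits: 5318359539819917117 = 0x49CE9BD2D6C6AF3D; invert → 0xB631642D293950C2; add 1 → 0xB631642D293950C3.
Split into bytes (most-significant first): B6 31 64 2D 29 39 50 C3.
In big-endian order the high byte comes first in memory.
So the memory order matches the most-significant-first order: B6 31 64 2D 29 39 50 C3.

B6 31 64 2D 29 39 50 C3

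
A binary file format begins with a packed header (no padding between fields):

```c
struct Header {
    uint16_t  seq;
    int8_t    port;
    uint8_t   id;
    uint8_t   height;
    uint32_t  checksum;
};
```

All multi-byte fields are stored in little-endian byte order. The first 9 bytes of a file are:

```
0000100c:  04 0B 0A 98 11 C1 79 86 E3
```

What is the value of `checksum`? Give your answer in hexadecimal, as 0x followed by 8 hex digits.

`checksum` follows `seq` (2 B), `port` (1 B), `id` (1 B), `height` (1 B), so it starts at offset 2 + 1 + 1 + 1 = 5 and occupies 4 bytes.
Bytes at offsets 5..8: C1 79 86 E3.
Little-endian: lowest address holds the least-significant byte.
Reassemble most-significant byte first: E3 86 79 C1 → 0xE38679C1.

0xE38679C1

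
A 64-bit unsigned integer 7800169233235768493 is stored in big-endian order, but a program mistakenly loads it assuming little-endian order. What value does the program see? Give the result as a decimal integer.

12534909944807571308

7800169233235768493 in 64-bit hexadecimal is 0x6C3FC4972EF2F4AD.
Stored big-endian, the bytes at ascending addresses are 6C 3F C4 97 2E F2 F4 AD.
Read back as little-endian, the first byte is least significant, giving 0xADF4F22E97C43F6C.
0xADF4F22E97C43F6C = 12534909944807571308.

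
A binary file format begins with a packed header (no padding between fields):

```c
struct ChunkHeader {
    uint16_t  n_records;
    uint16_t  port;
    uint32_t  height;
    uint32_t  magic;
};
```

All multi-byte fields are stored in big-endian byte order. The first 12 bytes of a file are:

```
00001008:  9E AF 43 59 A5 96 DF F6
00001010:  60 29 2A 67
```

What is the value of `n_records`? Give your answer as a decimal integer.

`n_records` is the first field, at byte offset 0, occupying 2 bytes.
Bytes at offsets 0..1: 9E AF.
Big-endian stores the most-significant byte at the lowest address.
The bytes are already most-significant first: 0x9EAF.
0x9EAF = 40623.

40623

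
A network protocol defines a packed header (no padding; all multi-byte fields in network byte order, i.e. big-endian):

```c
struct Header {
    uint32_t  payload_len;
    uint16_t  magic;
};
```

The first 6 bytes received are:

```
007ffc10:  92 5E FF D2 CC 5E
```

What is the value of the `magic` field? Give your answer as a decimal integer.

52318

`magic` follows `payload_len` (4 bytes), so it starts at byte offset 4 and occupies 2 bytes.
Bytes at offsets 4..5: CC 5E.
In big-endian order the high byte comes first in memory.
The bytes are already most-significant first: 0xCC5E.
0xCC5E = 52318.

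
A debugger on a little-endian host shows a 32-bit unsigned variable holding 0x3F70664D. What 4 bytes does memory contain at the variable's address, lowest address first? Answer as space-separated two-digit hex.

4D 66 70 3F

Split into bytes (most-significant first): 3F 70 66 4D.
In little-endian order the low byte comes first in memory.
So at ascending addresses the bytes are 4D 66 70 3F.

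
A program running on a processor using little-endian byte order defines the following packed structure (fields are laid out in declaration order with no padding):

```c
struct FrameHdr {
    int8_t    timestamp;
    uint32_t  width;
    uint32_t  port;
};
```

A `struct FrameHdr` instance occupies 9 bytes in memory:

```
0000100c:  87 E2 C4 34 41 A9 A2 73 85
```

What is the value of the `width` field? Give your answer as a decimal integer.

1093977314

`width` follows `timestamp` (1 byte), so it starts at byte offset 1 and occupies 4 bytes.
Bytes at offsets 1..4: E2 C4 34 41.
Little-endian: lowest address holds the least-significant byte.
Reassemble most-significant byte first: 41 34 C4 E2 → 0x4134C4E2.
0x4134C4E2 = 1093977314.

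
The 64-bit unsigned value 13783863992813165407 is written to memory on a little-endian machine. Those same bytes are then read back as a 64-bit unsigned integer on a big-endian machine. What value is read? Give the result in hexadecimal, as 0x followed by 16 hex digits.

13783863992813165407 in 64-bit hexadecimal is 0xBF4A1F457BED1B5F.
Stored little-endian, the bytes at ascending addresses are 5F 1B ED 7B 45 1F 4A BF.
Read back as big-endian, the last byte is least significant, giving 0x5F1BED7B451F4ABF.

0x5F1BED7B451F4ABF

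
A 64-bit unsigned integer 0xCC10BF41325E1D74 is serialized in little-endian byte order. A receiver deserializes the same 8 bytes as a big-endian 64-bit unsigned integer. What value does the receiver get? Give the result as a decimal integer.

Stored little-endian, the bytes at ascending addresses are 74 1D 5E 32 41 BF 10 CC.
Read back as big-endian, the last byte is least significant, giving 0x741D5E3241BF10CC.
0x741D5E3241BF10CC = 8366947252668666060.

8366947252668666060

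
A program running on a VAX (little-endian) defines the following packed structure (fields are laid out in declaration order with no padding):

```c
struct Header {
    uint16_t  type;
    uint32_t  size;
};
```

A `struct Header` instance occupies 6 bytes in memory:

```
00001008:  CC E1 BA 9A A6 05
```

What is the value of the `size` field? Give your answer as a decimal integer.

`size` follows `type` (2 bytes), so it starts at byte offset 2 and occupies 4 bytes.
Bytes at offsets 2..5: BA 9A A6 05.
Little-endian stores the least-significant byte at the lowest address.
Reassemble most-significant byte first: 05 A6 9A BA → 0x05A69ABA.
0x05A69ABA = 94804666.

94804666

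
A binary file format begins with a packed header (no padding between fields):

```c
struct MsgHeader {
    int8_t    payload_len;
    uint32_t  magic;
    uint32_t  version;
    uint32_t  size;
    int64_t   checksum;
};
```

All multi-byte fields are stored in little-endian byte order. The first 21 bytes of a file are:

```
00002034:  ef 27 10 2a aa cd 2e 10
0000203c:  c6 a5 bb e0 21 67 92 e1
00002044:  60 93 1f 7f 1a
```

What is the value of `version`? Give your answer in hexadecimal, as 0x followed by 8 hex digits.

`version` follows `payload_len` (1 B), `magic` (4 B), so it starts at offset 1 + 4 = 5 and occupies 4 bytes.
Bytes at offsets 5..8: CD 2E 10 C6.
Little-endian: lowest address holds the least-significant byte.
Reassemble most-significant byte first: C6 10 2E CD → 0xC6102ECD.

0xC6102ECD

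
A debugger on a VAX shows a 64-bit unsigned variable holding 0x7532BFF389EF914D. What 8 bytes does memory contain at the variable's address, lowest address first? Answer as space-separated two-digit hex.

4D 91 EF 89 F3 BF 32 75

Split into bytes (most-significant first): 75 32 BF F3 89 EF 91 4D.
Little-endian: lowest address holds the least-significant byte.
So at ascending addresses the bytes are 4D 91 EF 89 F3 BF 32 75.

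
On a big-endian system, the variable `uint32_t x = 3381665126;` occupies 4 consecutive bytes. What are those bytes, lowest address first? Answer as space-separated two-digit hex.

3381665126 in hexadecimal, padded to 32 bits, is 0xC9901D66.
Split into bytes (most-significant first): C9 90 1D 66.
Big-endian: lowest address holds the most-significant byte.
So the memory order matches the most-significant-first order: C9 90 1D 66.

C9 90 1D 66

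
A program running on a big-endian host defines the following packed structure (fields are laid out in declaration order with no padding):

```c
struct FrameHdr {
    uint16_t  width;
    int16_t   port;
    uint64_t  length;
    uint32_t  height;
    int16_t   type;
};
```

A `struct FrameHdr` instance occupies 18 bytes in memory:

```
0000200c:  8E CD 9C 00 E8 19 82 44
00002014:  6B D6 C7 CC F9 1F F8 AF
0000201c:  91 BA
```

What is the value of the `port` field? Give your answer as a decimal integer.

-25600

`port` follows `width` (2 bytes), so it starts at byte offset 2 and occupies 2 bytes.
Bytes at offsets 2..3: 9C 00.
Big-endian: lowest address holds the most-significant byte.
The bytes are already most-significant first: 0x9C00.
Top bit is set, so as a signed 16-bit value this is 0x9C00 − 2^16 = -25600.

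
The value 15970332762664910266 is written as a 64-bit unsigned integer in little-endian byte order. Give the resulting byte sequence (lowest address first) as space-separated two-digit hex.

15970332762664910266 in hexadecimal, padded to 64 bits, is 0xDDA205087F6CBDBA.
Split into bytes (most-significant first): DD A2 05 08 7F 6C BD BA.
Little-endian: lowest address holds the least-significant byte.
So at ascending addresses the bytes are BA BD 6C 7F 08 05 A2 DD.

BA BD 6C 7F 08 05 A2 DD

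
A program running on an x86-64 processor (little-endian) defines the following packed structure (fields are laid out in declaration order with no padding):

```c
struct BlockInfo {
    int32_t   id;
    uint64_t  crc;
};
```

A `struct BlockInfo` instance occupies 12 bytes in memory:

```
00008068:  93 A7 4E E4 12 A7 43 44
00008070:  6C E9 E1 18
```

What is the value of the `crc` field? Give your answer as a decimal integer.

1792970777881192210

`crc` follows `id` (4 bytes), so it starts at byte offset 4 and occupies 8 bytes.
Bytes at offsets 4..11: 12 A7 43 44 6C E9 E1 18.
In little-endian order the low byte comes first in memory.
Reassemble most-significant byte first: 18 E1 E9 6C 44 43 A7 12 → 0x18E1E96C4443A712.
0x18E1E96C4443A712 = 1792970777881192210.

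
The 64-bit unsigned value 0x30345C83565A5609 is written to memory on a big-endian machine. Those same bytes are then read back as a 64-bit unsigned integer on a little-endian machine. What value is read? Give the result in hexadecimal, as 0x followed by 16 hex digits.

Stored big-endian, the bytes at ascending addresses are 30 34 5C 83 56 5A 56 09.
Read back as little-endian, the first byte is least significant, giving 0x09565A56835C3430.

0x09565A56835C3430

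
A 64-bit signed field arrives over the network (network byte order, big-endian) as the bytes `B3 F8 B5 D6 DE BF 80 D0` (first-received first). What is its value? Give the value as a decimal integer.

-5478429012231487280

In big-endian order the high byte comes first in memory.
The bytes are already most-significant first: 0xB3F8B5D6DEBF80D0.
Top bit is set, so as a signed 64-bit value this is 0xB3F8B5D6DEBF80D0 − 2^64 = -5478429012231487280.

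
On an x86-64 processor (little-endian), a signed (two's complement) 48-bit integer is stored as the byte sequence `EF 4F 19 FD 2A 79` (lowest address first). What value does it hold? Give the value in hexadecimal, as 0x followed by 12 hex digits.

Little-endian: lowest address holds the least-significant byte.
Reassemble most-significant byte first: 79 2A FD 19 4F EF → 0x792AFD194FEF.

0x792AFD194FEF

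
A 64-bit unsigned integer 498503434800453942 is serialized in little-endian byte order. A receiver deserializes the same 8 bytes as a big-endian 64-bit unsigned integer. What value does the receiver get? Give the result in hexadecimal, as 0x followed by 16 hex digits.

498503434800453942 in 64-bit hexadecimal is 0x06EB0A3B9697D936.
Stored little-endian, the bytes at ascending addresses are 36 D9 97 96 3B 0A EB 06.
Read back as big-endian, the last byte is least significant, giving 0x36D997963B0AEB06.

0x36D997963B0AEB06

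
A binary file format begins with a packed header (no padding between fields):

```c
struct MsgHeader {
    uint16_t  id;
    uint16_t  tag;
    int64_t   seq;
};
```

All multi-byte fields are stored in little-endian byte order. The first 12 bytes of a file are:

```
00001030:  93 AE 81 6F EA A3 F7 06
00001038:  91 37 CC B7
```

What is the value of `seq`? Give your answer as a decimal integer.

-5202722373493087254

`seq` follows `id` (2 B), `tag` (2 B), so it starts at offset 2 + 2 = 4 and occupies 8 bytes.
Bytes at offsets 4..11: EA A3 F7 06 91 37 CC B7.
Little-endian: lowest address holds the least-significant byte.
Reassemble most-significant byte first: B7 CC 37 91 06 F7 A3 EA → 0xB7CC379106F7A3EA.
Top bit is set, so as a signed 64-bit value this is 0xB7CC379106F7A3EA − 2^64 = -5202722373493087254.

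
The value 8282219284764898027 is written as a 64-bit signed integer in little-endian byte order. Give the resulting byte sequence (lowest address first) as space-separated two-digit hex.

8282219284764898027 in hexadecimal, padded to 64 bits, is 0x72F05A8EF44D32EB.
Split into bytes (most-significant first): 72 F0 5A 8E F4 4D 32 EB.
In little-endian order the low byte comes first in memory.
So at ascending addresses the bytes are EB 32 4D F4 8E 5A F0 72.

EB 32 4D F4 8E 5A F0 72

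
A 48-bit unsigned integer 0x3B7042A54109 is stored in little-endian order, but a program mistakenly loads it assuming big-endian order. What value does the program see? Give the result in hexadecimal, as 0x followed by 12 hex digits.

0x0941A542703B

Stored little-endian, the bytes at ascending addresses are 09 41 A5 42 70 3B.
Read back as big-endian, the last byte is least significant, giving 0x0941A542703B.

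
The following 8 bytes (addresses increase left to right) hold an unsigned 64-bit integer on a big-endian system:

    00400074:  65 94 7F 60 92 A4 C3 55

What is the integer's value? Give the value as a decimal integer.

Big-endian stores the most-significant byte at the lowest address.
The bytes are already most-significant first: 0x65947F6092A4C355.
0x65947F6092A4C355 = 7319615347137758037.

7319615347137758037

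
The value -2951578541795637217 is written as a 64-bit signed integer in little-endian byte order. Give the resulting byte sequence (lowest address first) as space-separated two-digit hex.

1F 08 9B 51 F4 E2 09 D7

Two's complement of -2951578541795637217 in 64 bits: 2951578541795637217 = 0x28F61D0BAE64F7E1; invert → 0xD709E2F4519B081E; add 1 → 0xD709E2F4519B081F.
Split into bytes (most-significant first): D7 09 E2 F4 51 9B 08 1F.
Little-endian: lowest address holds the least-significant byte.
So at ascending addresses the bytes are 1F 08 9B 51 F4 E2 09 D7.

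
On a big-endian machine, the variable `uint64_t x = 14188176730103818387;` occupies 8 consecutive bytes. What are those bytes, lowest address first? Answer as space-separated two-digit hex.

C4 E6 87 90 58 4D 28 93

14188176730103818387 in hexadecimal, padded to 64 bits, is 0xC4E68790584D2893.
Split into bytes (most-significant first): C4 E6 87 90 58 4D 28 93.
Big-endian stores the most-significant byte at the lowest address.
So the memory order matches the most-significant-first order: C4 E6 87 90 58 4D 28 93.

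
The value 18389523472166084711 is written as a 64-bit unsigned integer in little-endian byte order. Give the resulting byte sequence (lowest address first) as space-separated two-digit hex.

18389523472166084711 in hexadecimal, padded to 64 bits, is 0xFF34B62A832AE067.
Split into bytes (most-significant first): FF 34 B6 2A 83 2A E0 67.
Little-endian stores the least-significant byte at the lowest address.
So at ascending addresses the bytes are 67 E0 2A 83 2A B6 34 FF.

67 E0 2A 83 2A B6 34 FF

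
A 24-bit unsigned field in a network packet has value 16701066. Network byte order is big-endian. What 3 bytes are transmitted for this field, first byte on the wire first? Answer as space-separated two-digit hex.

16701066 in hexadecimal, padded to 24 bits, is 0xFED68A.
Split into bytes (most-significant first): FE D6 8A.
Big-endian stores the most-significant byte at the lowest address.
So the memory order matches the most-significant-first order: FE D6 8A.

FE D6 8A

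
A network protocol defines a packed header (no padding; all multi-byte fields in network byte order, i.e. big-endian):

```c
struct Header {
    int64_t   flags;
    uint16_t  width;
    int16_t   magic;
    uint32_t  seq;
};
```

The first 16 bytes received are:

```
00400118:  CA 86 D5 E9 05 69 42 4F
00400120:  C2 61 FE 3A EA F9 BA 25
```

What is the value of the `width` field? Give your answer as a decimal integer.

49761

`width` follows `flags` (8 bytes), so it starts at byte offset 8 and occupies 2 bytes.
Bytes at offsets 8..9: C2 61.
Big-endian stores the most-significant byte at the lowest address.
The bytes are already most-significant first: 0xC261.
0xC261 = 49761.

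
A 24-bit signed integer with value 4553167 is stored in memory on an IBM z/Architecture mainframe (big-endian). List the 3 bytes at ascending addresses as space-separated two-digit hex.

4553167 in hexadecimal, padded to 24 bits, is 0x4579CF.
Split into bytes (most-significant first): 45 79 CF.
Big-endian: lowest address holds the most-significant byte.
So the memory order matches the most-significant-first order: 45 79 CF.

45 79 CF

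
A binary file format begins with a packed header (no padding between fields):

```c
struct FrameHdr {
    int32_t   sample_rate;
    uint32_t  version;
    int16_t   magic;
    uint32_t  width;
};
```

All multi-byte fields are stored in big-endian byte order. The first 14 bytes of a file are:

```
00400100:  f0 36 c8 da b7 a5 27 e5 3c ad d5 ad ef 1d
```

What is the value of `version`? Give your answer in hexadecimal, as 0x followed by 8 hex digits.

0xB7A527E5

`version` follows `sample_rate` (4 bytes), so it starts at byte offset 4 and occupies 4 bytes.
Bytes at offsets 4..7: B7 A5 27 E5.
Big-endian: lowest address holds the most-significant byte.
The bytes are already most-significant first: 0xB7A527E5.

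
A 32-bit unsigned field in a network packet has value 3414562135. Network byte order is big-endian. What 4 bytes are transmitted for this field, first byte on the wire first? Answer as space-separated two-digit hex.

CB 86 15 57

3414562135 in hexadecimal, padded to 32 bits, is 0xCB861557.
Split into bytes (most-significant first): CB 86 15 57.
Big-endian stores the most-significant byte at the lowest address.
So the memory order matches the most-significant-first order: CB 86 15 57.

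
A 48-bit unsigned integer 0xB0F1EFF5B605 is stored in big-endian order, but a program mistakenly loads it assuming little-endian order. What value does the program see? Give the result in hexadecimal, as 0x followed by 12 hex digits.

Stored big-endian, the bytes at ascending addresses are B0 F1 EF F5 B6 05.
Read back as little-endian, the first byte is least significant, giving 0x05B6F5EFF1B0.

0x05B6F5EFF1B0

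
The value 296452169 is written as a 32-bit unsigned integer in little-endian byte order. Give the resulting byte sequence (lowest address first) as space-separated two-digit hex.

296452169 in hexadecimal, padded to 32 bits, is 0x11AB8049.
Split into bytes (most-significant first): 11 AB 80 49.
Little-endian: lowest address holds the least-significant byte.
So at ascending addresses the bytes are 49 80 AB 11.

49 80 AB 11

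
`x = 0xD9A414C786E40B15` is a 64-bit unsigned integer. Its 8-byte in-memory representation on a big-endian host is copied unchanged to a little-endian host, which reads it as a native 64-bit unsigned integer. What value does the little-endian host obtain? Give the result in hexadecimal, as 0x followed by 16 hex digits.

0x150BE486C714A4D9

Stored big-endian, the bytes at ascending addresses are D9 A4 14 C7 86 E4 0B 15.
Read back as little-endian, the first byte is least significant, giving 0x150BE486C714A4D9.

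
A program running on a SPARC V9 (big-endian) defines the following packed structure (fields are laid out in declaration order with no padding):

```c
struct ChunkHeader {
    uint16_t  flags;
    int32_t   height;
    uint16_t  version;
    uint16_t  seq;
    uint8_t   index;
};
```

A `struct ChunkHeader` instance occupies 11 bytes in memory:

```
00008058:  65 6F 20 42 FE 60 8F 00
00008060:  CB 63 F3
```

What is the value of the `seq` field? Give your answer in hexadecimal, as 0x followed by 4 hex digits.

`seq` follows `flags` (2 B), `height` (4 B), `version` (2 B), so it starts at offset 2 + 4 + 2 = 8 and occupies 2 bytes.
Bytes at offsets 8..9: CB 63.
Big-endian stores the most-significant byte at the lowest address.
The bytes are already most-significant first: 0xCB63.

0xCB63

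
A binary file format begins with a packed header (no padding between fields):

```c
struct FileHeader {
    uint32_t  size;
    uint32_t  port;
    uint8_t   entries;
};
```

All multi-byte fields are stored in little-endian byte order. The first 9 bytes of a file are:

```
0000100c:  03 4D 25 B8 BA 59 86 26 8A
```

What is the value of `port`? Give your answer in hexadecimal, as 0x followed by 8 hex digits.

0x268659BA

`port` follows `size` (4 bytes), so it starts at byte offset 4 and occupies 4 bytes.
Bytes at offsets 4..7: BA 59 86 26.
Little-endian: lowest address holds the least-significant byte.
Reassemble most-significant byte first: 26 86 59 BA → 0x268659BA.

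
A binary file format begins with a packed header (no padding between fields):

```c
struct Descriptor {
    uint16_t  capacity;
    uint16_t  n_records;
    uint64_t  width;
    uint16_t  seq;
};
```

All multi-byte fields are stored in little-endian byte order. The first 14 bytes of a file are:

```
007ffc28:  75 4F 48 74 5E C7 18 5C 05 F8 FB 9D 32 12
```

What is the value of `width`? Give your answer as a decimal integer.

11383965185012713310

`width` follows `capacity` (2 B), `n_records` (2 B), so it starts at offset 2 + 2 = 4 and occupies 8 bytes.
Bytes at offsets 4..11: 5E C7 18 5C 05 F8 FB 9D.
In little-endian order the low byte comes first in memory.
Reassemble most-significant byte first: 9D FB F8 05 5C 18 C7 5E → 0x9DFBF8055C18C75E.
0x9DFBF8055C18C75E = 11383965185012713310.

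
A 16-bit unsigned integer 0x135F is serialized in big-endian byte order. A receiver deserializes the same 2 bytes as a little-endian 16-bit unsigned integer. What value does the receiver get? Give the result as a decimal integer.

24339

Stored big-endian, the bytes at ascending addresses are 13 5F.
Read back as little-endian, the first byte is least significant, giving 0x5F13.
0x5F13 = 24339.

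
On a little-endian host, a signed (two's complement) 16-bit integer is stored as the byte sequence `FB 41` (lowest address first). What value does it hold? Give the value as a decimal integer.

16891

In little-endian order the low byte comes first in memory.
Reassemble most-significant byte first: 41 FB → 0x41FB.
0x41FB = 16891.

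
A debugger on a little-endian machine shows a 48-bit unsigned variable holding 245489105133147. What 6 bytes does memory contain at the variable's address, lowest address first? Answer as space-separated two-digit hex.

245489105133147 in hexadecimal, padded to 48 bits, is 0xDF4562E85E5B.
Split into bytes (most-significant first): DF 45 62 E8 5E 5B.
Little-endian: lowest address holds the least-significant byte.
So at ascending addresses the bytes are 5B 5E E8 62 45 DF.

5B 5E E8 62 45 DF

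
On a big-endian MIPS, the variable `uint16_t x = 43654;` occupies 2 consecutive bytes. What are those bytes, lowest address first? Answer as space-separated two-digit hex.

AA 86

43654 in hexadecimal, padded to 16 bits, is 0xAA86.
Split into bytes (most-significant first): AA 86.
Big-endian: lowest address holds the most-significant byte.
So the memory order matches the most-significant-first order: AA 86.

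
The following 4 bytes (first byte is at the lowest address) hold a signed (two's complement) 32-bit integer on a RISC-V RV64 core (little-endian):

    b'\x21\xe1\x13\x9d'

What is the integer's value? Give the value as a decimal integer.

In little-endian order the low byte comes first in memory.
Reassemble most-significant byte first: 9D 13 E1 21 → 0x9D13E121.
Top bit is set, so as a signed 32-bit value this is 0x9D13E121 − 2^32 = -1659641567.

-1659641567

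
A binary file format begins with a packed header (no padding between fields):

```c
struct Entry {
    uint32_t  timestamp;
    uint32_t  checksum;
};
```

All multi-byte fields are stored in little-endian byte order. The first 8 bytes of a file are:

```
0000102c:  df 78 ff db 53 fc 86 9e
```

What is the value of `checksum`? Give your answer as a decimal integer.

2659646547

`checksum` follows `timestamp` (4 bytes), so it starts at byte offset 4 and occupies 4 bytes.
Bytes at offsets 4..7: 53 FC 86 9E.
Little-endian stores the least-significant byte at the lowest address.
Reassemble most-significant byte first: 9E 86 FC 53 → 0x9E86FC53.
0x9E86FC53 = 2659646547.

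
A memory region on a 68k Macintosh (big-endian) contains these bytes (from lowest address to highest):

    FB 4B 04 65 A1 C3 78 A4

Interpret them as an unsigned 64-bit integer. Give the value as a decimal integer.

In big-endian order the high byte comes first in memory.
The bytes are already most-significant first: 0xFB4B0465A1C378A4.
0xFB4B0465A1C378A4 = 18107571561325361316.

18107571561325361316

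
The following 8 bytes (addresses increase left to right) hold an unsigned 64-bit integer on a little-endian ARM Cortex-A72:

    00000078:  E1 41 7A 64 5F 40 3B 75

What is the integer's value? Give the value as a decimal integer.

8447416304515301857

Little-endian: lowest address holds the least-significant byte.
Reassemble most-significant byte first: 75 3B 40 5F 64 7A 41 E1 → 0x753B405F647A41E1.
0x753B405F647A41E1 = 8447416304515301857.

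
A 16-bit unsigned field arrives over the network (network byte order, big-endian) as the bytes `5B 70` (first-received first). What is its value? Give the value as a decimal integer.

23408

In big-endian order the high byte comes first in memory.
The bytes are already most-significant first: 0x5B70.
0x5B70 = 23408.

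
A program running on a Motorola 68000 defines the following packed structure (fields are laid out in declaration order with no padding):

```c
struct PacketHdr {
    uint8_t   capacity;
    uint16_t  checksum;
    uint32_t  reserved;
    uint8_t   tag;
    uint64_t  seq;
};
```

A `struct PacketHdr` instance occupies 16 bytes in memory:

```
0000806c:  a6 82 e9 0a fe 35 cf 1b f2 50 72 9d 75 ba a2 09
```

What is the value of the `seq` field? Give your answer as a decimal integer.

`seq` follows `capacity` (1 B), `checksum` (2 B), `reserved` (4 B), `tag` (1 B), so it starts at offset 1 + 2 + 4 + 1 = 8 and occupies 8 bytes.
Bytes at offsets 8..15: F2 50 72 9D 75 BA A2 09.
Big-endian stores the most-significant byte at the lowest address.
The bytes are already most-significant first: 0xF250729D75BAA209.
0xF250729D75BAA209 = 17460581775926010377.

17460581775926010377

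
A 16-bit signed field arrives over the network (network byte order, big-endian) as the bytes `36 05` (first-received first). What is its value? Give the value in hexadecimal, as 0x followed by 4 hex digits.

0x3605

Big-endian stores the most-significant byte at the lowest address.
The bytes are already most-significant first: 0x3605.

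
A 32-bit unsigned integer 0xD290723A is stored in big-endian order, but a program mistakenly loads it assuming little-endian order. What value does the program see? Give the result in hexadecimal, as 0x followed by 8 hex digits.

0x3A7290D2

Stored big-endian, the bytes at ascending addresses are D2 90 72 3A.
Read back as little-endian, the first byte is least significant, giving 0x3A7290D2.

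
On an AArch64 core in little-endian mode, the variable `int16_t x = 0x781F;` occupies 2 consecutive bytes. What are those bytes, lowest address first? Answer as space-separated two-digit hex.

1F 78

Split into bytes (most-significant first): 78 1F.
In little-endian order the low byte comes first in memory.
So at ascending addresses the bytes are 1F 78.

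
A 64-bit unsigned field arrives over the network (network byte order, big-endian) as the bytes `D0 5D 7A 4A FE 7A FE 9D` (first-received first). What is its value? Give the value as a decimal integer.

Big-endian stores the most-significant byte at the lowest address.
The bytes are already most-significant first: 0xD05D7A4AFE7AFE9D.
0xD05D7A4AFE7AFE9D = 15014291195238743709.

15014291195238743709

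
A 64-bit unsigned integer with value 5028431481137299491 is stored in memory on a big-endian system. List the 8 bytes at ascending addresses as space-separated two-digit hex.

5028431481137299491 in hexadecimal, padded to 64 bits, is 0x45C893CA52948023.
Split into bytes (most-significant first): 45 C8 93 CA 52 94 80 23.
Big-endian stores the most-significant byte at the lowest address.
So the memory order matches the most-significant-first order: 45 C8 93 CA 52 94 80 23.

45 C8 93 CA 52 94 80 23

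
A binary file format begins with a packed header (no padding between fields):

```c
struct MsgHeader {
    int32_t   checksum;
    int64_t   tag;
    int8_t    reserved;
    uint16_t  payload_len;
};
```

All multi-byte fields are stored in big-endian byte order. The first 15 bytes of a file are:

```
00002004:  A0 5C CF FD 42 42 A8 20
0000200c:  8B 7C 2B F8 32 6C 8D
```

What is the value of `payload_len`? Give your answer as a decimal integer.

`payload_len` follows `checksum` (4 B), `tag` (8 B), `reserved` (1 B), so it starts at offset 4 + 8 + 1 = 13 and occupies 2 bytes.
Bytes at offsets 13..14: 6C 8D.
In big-endian order the high byte comes first in memory.
The bytes are already most-significant first: 0x6C8D.
0x6C8D = 27789.

27789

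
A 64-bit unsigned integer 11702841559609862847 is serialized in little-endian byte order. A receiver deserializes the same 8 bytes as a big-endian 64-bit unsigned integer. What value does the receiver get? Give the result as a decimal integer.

13792900474767698082

11702841559609862847 in 64-bit hexadecimal is 0xA268D864E7396ABF.
Stored little-endian, the bytes at ascending addresses are BF 6A 39 E7 64 D8 68 A2.
Read back as big-endian, the last byte is least significant, giving 0xBF6A39E764D868A2.
0xBF6A39E764D868A2 = 13792900474767698082.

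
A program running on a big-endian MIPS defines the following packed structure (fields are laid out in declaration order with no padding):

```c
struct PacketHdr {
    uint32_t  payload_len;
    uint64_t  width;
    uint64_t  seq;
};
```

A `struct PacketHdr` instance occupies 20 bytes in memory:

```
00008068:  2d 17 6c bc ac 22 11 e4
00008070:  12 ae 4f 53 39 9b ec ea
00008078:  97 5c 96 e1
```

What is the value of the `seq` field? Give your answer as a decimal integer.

4151171973857973985

`seq` follows `payload_len` (4 B), `width` (8 B), so it starts at offset 4 + 8 = 12 and occupies 8 bytes.
Bytes at offsets 12..19: 39 9B EC EA 97 5C 96 E1.
Big-endian: lowest address holds the most-significant byte.
The bytes are already most-significant first: 0x399BECEA975C96E1.
0x399BECEA975C96E1 = 4151171973857973985.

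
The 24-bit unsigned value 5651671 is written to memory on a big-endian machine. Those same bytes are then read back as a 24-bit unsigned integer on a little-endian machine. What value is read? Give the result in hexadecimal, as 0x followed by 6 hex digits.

5651671 in 24-bit hexadecimal is 0x563CD7.
Stored big-endian, the bytes at ascending addresses are 56 3C D7.
Read back as little-endian, the first byte is least significant, giving 0xD73C56.

0xD73C56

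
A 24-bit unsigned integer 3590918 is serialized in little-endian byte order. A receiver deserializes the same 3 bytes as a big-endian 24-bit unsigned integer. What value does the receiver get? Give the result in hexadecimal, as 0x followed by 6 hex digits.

0x06CB36

3590918 in 24-bit hexadecimal is 0x36CB06.
Stored little-endian, the bytes at ascending addresses are 06 CB 36.
Read back as big-endian, the last byte is least significant, giving 0x06CB36.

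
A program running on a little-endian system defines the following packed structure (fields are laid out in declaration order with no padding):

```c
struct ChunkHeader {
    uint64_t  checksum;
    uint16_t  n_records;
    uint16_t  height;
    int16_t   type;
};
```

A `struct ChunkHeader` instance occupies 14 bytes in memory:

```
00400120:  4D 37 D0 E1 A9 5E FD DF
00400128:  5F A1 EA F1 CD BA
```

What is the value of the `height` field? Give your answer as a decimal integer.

61930

`height` follows `checksum` (8 B), `n_records` (2 B), so it starts at offset 8 + 2 = 10 and occupies 2 bytes.
Bytes at offsets 10..11: EA F1.
Little-endian: lowest address holds the least-significant byte.
Reassemble most-significant byte first: F1 EA → 0xF1EA.
0xF1EA = 61930.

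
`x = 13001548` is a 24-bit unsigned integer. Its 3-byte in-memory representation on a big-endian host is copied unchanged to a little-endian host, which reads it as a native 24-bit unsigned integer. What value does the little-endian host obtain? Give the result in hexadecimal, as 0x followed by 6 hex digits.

13001548 in 24-bit hexadecimal is 0xC6634C.
Stored big-endian, the bytes at ascending addresses are C6 63 4C.
Read back as little-endian, the first byte is least significant, giving 0x4C63C6.

0x4C63C6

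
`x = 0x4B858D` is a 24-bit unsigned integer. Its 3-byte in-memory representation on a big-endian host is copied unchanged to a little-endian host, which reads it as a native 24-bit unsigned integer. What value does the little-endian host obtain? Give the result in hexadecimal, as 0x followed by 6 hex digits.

0x8D854B

Stored big-endian, the bytes at ascending addresses are 4B 85 8D.
Read back as little-endian, the first byte is least significant, giving 0x8D854B.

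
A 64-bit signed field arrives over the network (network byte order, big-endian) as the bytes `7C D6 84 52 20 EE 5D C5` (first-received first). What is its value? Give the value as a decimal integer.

In big-endian order the high byte comes first in memory.
The bytes are already most-significant first: 0x7CD6845220EE5DC5.
0x7CD6845220EE5DC5 = 8995522793993821637.

8995522793993821637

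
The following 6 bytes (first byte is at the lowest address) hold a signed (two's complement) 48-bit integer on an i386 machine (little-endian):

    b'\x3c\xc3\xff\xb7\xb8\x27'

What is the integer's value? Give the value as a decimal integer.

43674314457916

Little-endian stores the least-significant byte at the lowest address.
Reassemble most-significant byte first: 27 B8 B7 FF C3 3C → 0x27B8B7FFC33C.
0x27B8B7FFC33C = 43674314457916.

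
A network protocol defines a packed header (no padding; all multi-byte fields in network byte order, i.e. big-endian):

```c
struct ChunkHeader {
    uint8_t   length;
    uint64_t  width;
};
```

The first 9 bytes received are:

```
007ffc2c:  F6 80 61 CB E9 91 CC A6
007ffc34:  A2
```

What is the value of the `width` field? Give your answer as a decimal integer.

9250899313629636258

`width` follows `length` (1 byte), so it starts at byte offset 1 and occupies 8 bytes.
Bytes at offsets 1..8: 80 61 CB E9 91 CC A6 A2.
Big-endian: lowest address holds the most-significant byte.
The bytes are already most-significant first: 0x8061CBE991CCA6A2.
0x8061CBE991CCA6A2 = 9250899313629636258.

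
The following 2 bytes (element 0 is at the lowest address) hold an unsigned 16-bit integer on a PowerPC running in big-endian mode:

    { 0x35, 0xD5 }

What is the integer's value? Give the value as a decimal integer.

13781

In big-endian order the high byte comes first in memory.
The bytes are already most-significant first: 0x35D5.
0x35D5 = 13781.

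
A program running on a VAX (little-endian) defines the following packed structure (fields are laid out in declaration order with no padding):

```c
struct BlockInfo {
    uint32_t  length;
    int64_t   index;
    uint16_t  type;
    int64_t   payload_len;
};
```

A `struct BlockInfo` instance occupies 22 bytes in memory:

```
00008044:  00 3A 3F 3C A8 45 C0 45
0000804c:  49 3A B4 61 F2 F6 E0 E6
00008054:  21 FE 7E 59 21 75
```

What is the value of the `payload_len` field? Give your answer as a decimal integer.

8440125578633406176

`payload_len` follows `length` (4 B), `index` (8 B), `type` (2 B), so it starts at offset 4 + 8 + 2 = 14 and occupies 8 bytes.
Bytes at offsets 14..21: E0 E6 21 FE 7E 59 21 75.
Little-endian: lowest address holds the least-significant byte.
Reassemble most-significant byte first: 75 21 59 7E FE 21 E6 E0 → 0x7521597EFE21E6E0.
0x7521597EFE21E6E0 = 8440125578633406176.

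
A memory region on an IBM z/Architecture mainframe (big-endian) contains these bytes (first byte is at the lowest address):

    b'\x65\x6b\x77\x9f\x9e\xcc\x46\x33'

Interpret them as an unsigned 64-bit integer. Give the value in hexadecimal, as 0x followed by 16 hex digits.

Big-endian stores the most-significant byte at the lowest address.
The bytes are already most-significant first: 0x656B779F9ECC4633.

0x656B779F9ECC4633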